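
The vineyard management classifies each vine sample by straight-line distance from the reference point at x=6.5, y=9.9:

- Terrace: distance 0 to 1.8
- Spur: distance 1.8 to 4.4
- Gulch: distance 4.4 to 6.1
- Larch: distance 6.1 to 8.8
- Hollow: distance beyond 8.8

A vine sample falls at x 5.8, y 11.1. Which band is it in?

Distance = √((5.8−6.5)² + (11.1−9.9)²) = √(0.490 + 1.440) = 1.389.
0 ≤ 1.389 < 1.8 → Terrace.

Terrace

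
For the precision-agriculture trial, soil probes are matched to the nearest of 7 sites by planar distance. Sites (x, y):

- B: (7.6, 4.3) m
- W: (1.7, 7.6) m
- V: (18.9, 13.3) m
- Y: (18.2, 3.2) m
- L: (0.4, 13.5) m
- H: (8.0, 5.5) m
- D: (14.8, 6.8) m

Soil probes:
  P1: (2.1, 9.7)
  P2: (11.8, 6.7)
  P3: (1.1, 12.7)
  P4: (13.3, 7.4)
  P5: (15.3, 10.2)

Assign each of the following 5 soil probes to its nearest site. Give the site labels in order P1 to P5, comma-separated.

P1 → W (d²=4.57)
P2 → D (d²=9.01)
P3 → L (d²=1.13)
P4 → D (d²=2.61)
P5 → D (d²=11.81)

W, D, L, D, D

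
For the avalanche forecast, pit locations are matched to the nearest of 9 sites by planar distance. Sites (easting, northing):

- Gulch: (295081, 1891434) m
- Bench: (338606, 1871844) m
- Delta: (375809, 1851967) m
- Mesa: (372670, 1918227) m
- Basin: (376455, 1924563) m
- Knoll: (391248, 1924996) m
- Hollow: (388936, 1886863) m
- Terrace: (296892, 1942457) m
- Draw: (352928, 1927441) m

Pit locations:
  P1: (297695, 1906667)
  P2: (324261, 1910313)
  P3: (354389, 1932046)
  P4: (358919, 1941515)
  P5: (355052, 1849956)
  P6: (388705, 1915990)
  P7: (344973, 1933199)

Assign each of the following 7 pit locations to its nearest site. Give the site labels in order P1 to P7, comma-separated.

Gulch, Draw, Draw, Draw, Delta, Knoll, Draw

P1 → Gulch (d²=238877285.00)
P2 → Draw (d²=1115165273.00)
P3 → Draw (d²=23340546.00)
P4 → Draw (d²=233969557.00)
P5 → Delta (d²=434897170.00)
P6 → Knoll (d²=87574885.00)
P7 → Draw (d²=96436589.00)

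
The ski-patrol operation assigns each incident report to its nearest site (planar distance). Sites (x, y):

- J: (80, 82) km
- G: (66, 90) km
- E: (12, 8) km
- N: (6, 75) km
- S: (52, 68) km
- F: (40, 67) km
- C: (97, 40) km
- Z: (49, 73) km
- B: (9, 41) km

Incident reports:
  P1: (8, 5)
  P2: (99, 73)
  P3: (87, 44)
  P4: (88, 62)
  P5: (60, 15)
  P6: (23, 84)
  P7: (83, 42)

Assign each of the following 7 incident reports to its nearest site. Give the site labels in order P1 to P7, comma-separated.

P1 → E (d²=25.00)
P2 → J (d²=442.00)
P3 → C (d²=116.00)
P4 → J (d²=464.00)
P5 → C (d²=1994.00)
P6 → N (d²=370.00)
P7 → C (d²=200.00)

E, J, C, J, C, N, C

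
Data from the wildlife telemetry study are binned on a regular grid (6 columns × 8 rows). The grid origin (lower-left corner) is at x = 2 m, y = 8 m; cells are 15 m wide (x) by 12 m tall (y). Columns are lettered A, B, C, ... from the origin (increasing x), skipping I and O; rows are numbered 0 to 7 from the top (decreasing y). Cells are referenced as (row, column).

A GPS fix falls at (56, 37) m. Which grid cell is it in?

(5, D)

Column index: ⌊(56 − 2) / 15⌋ = ⌊3.600⌋ = 3 → column D
Row offset from origin: ⌊(37 − 8) / 12⌋ = ⌊2.417⌋ = 2 → row 5 (counted from top)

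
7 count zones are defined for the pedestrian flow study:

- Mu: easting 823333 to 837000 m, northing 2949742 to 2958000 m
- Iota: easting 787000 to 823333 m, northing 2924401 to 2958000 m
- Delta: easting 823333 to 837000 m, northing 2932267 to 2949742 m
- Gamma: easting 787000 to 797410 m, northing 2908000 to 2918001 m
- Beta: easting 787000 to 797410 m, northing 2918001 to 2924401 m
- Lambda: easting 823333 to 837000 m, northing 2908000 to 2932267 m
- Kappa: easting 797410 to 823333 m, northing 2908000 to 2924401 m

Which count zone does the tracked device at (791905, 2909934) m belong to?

Gamma

The point has easting = 791905 and northing = 2909934.
Only Gamma satisfies 787000 ≤ easting ≤ 797410 and 2908000 ≤ northing ≤ 2918001.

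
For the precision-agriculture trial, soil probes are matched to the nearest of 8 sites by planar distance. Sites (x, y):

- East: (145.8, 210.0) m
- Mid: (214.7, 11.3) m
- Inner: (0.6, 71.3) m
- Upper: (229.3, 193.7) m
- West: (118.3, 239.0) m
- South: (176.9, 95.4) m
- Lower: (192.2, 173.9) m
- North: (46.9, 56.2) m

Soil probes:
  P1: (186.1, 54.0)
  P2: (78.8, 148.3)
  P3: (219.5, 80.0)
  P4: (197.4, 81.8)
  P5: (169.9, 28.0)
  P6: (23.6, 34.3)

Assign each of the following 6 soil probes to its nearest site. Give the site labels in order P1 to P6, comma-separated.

P1 → South (d²=1798.60)
P2 → East (d²=8295.89)
P3 → South (d²=2051.92)
P4 → South (d²=605.21)
P5 → Mid (d²=2285.93)
P6 → North (d²=1022.50)

South, East, South, South, Mid, North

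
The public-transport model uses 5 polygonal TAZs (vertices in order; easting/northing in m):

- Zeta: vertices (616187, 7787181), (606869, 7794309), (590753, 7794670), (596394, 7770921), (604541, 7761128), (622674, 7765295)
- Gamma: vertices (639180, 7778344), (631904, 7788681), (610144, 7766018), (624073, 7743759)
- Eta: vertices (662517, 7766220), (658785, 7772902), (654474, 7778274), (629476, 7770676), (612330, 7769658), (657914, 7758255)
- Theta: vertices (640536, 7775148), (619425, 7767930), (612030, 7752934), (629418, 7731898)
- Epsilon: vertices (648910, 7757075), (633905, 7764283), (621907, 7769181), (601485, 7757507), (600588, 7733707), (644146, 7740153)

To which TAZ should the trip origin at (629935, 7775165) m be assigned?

Cast a ray rightward from (629935, 7775165). For each polygon, the edges (by vertex number in listed order) whose endpoints lie on opposite sides of northing = 7775165, where each meets that height, and whether that is right or left of the point:
Zeta: 3–4 at easting≈595385.9 (left), 6–1 at easting≈619748.5 (left) → 0 crossings.
Gamma: 2–3 at easting≈618926.5 (left), 4–1 at easting≈637791.4 (right) → 1 crossing.
Eta: 2–3 at easting≈656969.0 (right), 3–4 at easting≈644245.2 (right) → 2 crossings.
Theta: no edge straddles that height → 0 crossings.
Epsilon: no edge straddles that height → 0 crossings.
Only Gamma has an odd count, so the point is inside Gamma.

Gamma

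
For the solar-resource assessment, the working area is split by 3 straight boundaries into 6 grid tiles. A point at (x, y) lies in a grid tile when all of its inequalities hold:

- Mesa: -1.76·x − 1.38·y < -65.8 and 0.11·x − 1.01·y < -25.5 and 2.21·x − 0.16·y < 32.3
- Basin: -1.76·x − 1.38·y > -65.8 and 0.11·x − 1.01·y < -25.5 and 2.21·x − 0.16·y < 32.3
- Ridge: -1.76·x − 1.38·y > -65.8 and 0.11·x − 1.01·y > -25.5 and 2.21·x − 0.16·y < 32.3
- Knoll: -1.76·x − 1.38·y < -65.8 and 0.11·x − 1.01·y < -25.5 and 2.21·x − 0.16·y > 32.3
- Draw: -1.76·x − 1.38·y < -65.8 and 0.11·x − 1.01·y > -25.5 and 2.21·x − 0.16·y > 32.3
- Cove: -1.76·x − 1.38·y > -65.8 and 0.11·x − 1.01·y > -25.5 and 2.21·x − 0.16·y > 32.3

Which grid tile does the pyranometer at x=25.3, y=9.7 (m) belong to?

-1.76·25.3 − 1.38·9.7 = -57.914, which is > -65.8
0.11·25.3 − 1.01·9.7 = -7.014, which is > -25.5
2.21·25.3 − 0.16·9.7 = 54.361, which is > 32.3
This sign pattern matches Cove.

Cove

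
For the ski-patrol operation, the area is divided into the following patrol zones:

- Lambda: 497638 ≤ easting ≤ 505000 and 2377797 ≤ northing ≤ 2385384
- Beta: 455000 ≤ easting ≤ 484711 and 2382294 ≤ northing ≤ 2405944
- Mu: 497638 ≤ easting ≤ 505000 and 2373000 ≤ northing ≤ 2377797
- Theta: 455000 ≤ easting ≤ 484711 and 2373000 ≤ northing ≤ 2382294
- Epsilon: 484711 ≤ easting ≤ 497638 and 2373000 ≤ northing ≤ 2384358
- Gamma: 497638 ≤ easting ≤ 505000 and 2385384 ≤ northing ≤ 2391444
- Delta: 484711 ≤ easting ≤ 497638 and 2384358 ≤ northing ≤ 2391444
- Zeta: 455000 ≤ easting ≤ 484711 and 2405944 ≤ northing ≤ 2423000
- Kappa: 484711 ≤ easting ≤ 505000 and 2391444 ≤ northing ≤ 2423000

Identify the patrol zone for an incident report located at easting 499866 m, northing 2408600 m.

The point has easting = 499866 and northing = 2408600.
Only Kappa satisfies 484711 ≤ easting ≤ 505000 and 2391444 ≤ northing ≤ 2423000.

Kappa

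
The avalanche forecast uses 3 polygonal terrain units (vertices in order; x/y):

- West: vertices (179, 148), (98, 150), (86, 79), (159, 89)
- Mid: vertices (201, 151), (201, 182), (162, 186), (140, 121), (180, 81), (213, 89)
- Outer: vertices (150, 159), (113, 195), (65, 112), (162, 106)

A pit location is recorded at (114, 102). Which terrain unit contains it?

West

Cast a ray rightward from (114, 102). For each polygon, the edges (by vertex number in listed order) whose endpoints lie on opposite sides of y = 102, where each meets that height, and whether that is right or left of the point:
West: 2–3 at x≈89.9 (left), 4–1 at x≈163.4 (right) → 1 crossing.
Mid: 4–5 at x≈159.0 (right), 6–1 at x≈210.5 (right) → 2 crossings.
Outer: no edge straddles that height → 0 crossings.
Only West has an odd count, so the point is inside West.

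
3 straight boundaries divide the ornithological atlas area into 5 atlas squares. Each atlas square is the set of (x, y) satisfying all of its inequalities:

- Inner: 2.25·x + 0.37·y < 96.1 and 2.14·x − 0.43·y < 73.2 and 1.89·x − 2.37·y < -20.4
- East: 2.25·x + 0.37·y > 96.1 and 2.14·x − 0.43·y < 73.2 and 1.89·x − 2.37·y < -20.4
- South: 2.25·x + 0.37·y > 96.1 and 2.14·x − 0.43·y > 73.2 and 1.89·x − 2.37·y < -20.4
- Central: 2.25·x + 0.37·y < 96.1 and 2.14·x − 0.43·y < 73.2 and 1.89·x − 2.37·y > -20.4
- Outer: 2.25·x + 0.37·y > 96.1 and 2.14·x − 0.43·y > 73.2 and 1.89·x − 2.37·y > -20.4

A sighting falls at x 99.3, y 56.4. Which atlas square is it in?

2.25·99.3 + 0.37·56.4 = 244.293, which is > 96.1
2.14·99.3 − 0.43·56.4 = 188.250, which is > 73.2
1.89·99.3 − 2.37·56.4 = 54.009, which is > -20.4
This sign pattern matches Outer.

Outer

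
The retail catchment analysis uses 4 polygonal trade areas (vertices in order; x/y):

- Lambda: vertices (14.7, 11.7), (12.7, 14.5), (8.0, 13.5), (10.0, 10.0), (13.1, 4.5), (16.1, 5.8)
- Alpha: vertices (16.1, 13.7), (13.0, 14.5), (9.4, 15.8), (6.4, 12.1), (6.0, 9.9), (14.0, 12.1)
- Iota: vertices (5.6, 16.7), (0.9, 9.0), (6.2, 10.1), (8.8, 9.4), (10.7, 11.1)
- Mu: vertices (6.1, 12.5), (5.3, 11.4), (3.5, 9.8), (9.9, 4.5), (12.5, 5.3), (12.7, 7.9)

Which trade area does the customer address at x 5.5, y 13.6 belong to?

Iota

Cast a ray rightward from (5.5, 13.6). For each polygon, the edges (by vertex number in listed order) whose endpoints lie on opposite sides of y = 13.6, where each meets that height, and whether that is right or left of the point:
Lambda: 1–2 at x≈13.34 (right), 2–3 at x≈8.47 (right) → 2 crossings.
Alpha: 3–4 at x≈7.62 (right), 6–1 at x≈15.97 (right) → 2 crossings.
Iota: 1–2 at x≈3.71 (left), 5–1 at x≈8.42 (right) → 1 crossing.
Mu: no edge straddles that height → 0 crossings.
Only Iota has an odd count, so the point is inside Iota.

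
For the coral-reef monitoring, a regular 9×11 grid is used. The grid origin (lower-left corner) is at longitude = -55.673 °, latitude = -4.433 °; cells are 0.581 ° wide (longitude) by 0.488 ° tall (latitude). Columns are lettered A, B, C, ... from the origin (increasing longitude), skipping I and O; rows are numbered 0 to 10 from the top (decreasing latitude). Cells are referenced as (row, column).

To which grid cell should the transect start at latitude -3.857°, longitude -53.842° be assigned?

Column index: ⌊(-53.842 − -55.673) / 0.581⌋ = ⌊3.151⌋ = 3 → column D
Row offset from origin: ⌊(-3.857 − -4.433) / 0.488⌋ = ⌊1.180⌋ = 1 → row 9 (counted from top)

(9, D)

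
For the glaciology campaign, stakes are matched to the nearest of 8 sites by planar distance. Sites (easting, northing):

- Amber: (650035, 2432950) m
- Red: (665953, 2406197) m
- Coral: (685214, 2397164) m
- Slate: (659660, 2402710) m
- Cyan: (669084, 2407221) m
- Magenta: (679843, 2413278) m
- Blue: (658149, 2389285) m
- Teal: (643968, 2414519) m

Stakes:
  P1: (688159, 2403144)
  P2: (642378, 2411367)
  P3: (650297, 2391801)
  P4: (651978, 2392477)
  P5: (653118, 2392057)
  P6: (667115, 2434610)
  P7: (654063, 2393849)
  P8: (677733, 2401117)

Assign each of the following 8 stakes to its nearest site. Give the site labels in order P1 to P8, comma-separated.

P1 → Coral (d²=44433425.00)
P2 → Teal (d²=12463204.00)
P3 → Blue (d²=67984160.00)
P4 → Blue (d²=48270105.00)
P5 → Blue (d²=32994945.00)
P6 → Amber (d²=294482000.00)
P7 → Blue (d²=37525492.00)
P8 → Coral (d²=71591570.00)

Coral, Teal, Blue, Blue, Blue, Amber, Blue, Coral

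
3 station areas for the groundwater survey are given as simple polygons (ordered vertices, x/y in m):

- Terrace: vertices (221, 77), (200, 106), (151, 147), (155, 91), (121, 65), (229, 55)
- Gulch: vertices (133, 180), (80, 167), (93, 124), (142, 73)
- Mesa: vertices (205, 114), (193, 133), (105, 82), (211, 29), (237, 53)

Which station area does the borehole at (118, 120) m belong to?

Cast a ray rightward from (118, 120). For each polygon, the edges (by vertex number in listed order) whose endpoints lie on opposite sides of y = 120, where each meets that height, and whether that is right or left of the point:
Terrace: 2–3 at x≈183.3 (right), 3–4 at x≈152.9 (right) → 2 crossings.
Gulch: 3–4 at x≈96.8 (left), 4–1 at x≈138.0 (right) → 1 crossing.
Mesa: 1–2 at x≈201.2 (right), 2–3 at x≈170.6 (right) → 2 crossings.
Only Gulch has an odd count, so the point is inside Gulch.

Gulch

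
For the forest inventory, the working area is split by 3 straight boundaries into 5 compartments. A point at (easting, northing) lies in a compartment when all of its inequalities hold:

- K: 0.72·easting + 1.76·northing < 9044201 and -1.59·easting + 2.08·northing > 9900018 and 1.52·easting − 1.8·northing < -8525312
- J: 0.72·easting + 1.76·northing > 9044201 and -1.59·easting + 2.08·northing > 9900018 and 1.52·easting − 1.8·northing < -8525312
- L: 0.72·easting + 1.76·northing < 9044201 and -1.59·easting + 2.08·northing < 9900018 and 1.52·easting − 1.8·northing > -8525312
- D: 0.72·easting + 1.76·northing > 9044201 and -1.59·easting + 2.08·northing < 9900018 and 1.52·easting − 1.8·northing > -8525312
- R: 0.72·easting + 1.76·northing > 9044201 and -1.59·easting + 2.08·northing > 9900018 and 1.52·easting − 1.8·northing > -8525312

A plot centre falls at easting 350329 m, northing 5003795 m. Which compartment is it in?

D

0.72·350329 + 1.76·5003795 = 9058916.080, which is > 9044201
-1.59·350329 + 2.08·5003795 = 9850870.490, which is < 9900018
1.52·350329 − 1.8·5003795 = -8474330.920, which is > -8525312
This sign pattern matches D.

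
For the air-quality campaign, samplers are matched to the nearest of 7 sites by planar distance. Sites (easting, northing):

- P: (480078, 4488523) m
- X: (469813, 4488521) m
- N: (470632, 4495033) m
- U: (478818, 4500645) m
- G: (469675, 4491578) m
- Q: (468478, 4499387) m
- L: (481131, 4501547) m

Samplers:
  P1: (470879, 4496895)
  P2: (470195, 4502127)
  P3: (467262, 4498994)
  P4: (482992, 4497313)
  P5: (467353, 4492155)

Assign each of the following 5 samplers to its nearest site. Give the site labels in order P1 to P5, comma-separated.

P1 → N (d²=3528053.00)
P2 → Q (d²=10455689.00)
P3 → Q (d²=1633105.00)
P4 → L (d²=21390077.00)
P5 → G (d²=5724613.00)

N, Q, Q, L, G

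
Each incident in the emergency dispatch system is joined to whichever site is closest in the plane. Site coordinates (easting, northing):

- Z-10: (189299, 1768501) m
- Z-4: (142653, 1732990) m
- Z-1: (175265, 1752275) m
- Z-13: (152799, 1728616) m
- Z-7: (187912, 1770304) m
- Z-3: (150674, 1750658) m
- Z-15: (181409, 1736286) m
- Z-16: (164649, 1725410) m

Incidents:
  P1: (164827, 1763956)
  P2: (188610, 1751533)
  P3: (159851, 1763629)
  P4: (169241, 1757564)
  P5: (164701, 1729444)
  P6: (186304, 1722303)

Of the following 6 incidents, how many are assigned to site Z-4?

0

P1 → Z-1
P2 → Z-1
P3 → Z-3
P4 → Z-1
P5 → Z-16
P6 → Z-15
0 of the 6 go to Z-4.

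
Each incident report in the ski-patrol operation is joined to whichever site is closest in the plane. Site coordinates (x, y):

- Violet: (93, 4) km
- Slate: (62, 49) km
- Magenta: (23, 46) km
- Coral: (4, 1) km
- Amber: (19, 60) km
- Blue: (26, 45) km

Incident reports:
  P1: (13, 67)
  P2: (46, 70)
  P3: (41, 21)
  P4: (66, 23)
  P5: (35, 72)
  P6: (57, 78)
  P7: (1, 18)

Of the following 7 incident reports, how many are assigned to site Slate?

P1 → Amber
P2 → Slate
P3 → Blue
P4 → Slate
P5 → Amber
P6 → Slate
P7 → Coral
3 of the 7 go to Slate.

3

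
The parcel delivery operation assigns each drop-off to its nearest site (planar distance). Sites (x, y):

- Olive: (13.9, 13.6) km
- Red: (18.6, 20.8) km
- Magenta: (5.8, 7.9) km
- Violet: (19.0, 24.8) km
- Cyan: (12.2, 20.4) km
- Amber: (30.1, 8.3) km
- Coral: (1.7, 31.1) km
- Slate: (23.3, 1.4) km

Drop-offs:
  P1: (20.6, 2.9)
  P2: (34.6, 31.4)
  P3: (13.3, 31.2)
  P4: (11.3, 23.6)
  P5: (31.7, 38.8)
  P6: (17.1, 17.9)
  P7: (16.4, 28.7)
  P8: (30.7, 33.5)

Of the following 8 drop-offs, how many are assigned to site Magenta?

0

P1 → Slate
P2 → Violet
P3 → Violet
P4 → Cyan
P5 → Violet
P6 → Red
P7 → Violet
P8 → Violet
0 of the 8 go to Magenta.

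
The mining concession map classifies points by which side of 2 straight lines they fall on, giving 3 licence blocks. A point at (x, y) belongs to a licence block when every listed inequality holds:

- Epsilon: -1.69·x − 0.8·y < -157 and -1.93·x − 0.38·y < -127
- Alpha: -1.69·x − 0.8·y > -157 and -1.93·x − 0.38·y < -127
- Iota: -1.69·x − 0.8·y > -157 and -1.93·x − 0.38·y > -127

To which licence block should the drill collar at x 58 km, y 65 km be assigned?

-1.69·58 − 0.8·65 = -150.020, which is > -157
-1.93·58 − 0.38·65 = -136.640, which is < -127
This sign pattern matches Alpha.

Alpha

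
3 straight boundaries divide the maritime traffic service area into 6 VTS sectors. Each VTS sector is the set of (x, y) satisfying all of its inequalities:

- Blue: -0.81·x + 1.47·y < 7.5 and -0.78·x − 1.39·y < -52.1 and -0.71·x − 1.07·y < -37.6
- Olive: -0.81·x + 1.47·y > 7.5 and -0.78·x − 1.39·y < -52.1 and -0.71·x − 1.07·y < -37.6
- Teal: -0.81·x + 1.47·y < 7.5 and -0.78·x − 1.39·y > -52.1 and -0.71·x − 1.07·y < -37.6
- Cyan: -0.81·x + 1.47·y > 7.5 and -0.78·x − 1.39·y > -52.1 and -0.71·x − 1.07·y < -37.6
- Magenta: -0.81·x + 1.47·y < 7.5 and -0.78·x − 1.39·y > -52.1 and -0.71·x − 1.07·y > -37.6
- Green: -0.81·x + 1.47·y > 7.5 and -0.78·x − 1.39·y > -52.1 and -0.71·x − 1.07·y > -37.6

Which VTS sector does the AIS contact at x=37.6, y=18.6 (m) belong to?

Blue

-0.81·37.6 + 1.47·18.6 = -3.114, which is < 7.5
-0.78·37.6 − 1.39·18.6 = -55.182, which is < -52.1
-0.71·37.6 − 1.07·18.6 = -46.598, which is < -37.6
This sign pattern matches Blue.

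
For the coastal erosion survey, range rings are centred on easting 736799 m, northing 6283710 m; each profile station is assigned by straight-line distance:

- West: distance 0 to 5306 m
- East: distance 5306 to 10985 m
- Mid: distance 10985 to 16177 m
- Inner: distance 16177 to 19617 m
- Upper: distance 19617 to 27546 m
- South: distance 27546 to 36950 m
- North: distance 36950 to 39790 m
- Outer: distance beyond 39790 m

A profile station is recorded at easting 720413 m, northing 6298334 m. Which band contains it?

Distance = √((720413−736799)² + (6298334−6283710)²) = √(268500996.000 + 213861376.000) = 21962.750 m.
19617 ≤ 21962.750 < 27546 → Upper.

Upper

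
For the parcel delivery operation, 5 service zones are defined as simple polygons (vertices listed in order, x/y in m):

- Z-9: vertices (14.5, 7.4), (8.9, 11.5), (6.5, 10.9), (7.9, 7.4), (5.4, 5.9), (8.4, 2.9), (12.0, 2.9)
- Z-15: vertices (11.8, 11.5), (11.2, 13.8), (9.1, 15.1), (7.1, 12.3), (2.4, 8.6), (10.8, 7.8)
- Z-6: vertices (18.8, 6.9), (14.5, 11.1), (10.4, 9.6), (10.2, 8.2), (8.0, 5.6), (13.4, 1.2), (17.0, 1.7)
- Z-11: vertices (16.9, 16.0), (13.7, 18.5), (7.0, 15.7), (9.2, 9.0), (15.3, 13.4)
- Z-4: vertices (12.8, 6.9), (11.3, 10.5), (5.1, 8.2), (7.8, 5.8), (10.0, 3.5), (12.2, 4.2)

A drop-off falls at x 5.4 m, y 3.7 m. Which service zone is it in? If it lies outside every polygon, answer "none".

Cast a ray rightward from (5.4, 3.7). For each polygon, the edges (by vertex number in listed order) whose endpoints lie on opposite sides of y = 3.7, where each meets that height, and whether that is right or left of the point:
Z-9: 5–6 at x≈7.60 (right), 7–1 at x≈12.44 (right) → 2 crossings.
Z-15: no edge straddles that height → 0 crossings.
Z-6: 5–6 at x≈10.33 (right), 7–1 at x≈17.69 (right) → 2 crossings.
Z-11: no edge straddles that height → 0 crossings.
Z-4: 4–5 at x≈9.81 (right), 5–6 at x≈10.63 (right) → 2 crossings.
All counts are even, so the point lies outside every listed polygon.

none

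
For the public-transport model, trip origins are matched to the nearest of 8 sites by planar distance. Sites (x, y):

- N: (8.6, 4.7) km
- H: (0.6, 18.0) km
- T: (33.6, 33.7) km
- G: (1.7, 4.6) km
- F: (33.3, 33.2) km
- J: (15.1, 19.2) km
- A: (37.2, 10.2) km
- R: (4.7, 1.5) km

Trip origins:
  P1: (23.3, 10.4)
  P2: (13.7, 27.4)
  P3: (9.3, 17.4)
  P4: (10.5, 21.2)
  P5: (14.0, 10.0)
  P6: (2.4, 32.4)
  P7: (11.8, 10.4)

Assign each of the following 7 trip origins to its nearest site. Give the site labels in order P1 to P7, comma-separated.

J, J, J, J, N, H, N

P1 → J (d²=144.68)
P2 → J (d²=69.20)
P3 → J (d²=36.88)
P4 → J (d²=25.16)
P5 → N (d²=57.25)
P6 → H (d²=210.60)
P7 → N (d²=42.73)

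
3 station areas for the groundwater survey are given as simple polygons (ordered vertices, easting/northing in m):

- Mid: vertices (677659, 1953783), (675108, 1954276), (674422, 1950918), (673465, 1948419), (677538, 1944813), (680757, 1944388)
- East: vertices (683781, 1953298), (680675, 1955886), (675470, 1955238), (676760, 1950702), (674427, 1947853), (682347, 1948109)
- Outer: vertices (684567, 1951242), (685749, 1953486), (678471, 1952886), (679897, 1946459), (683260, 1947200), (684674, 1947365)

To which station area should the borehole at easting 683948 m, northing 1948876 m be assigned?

Cast a ray rightward from (683948, 1948876). For each polygon, the edges (by vertex number in listed order) whose endpoints lie on opposite sides of northing = 1948876, where each meets that height, and whether that is right or left of the point:
Mid: 3–4 at easting≈673640.0 (left), 6–1 at easting≈679277.1 (left) → 0 crossings.
East: 4–5 at easting≈675264.7 (left), 6–1 at easting≈682559.0 (left) → 0 crossings.
Outer: 3–4 at easting≈679360.7 (left), 6–1 at easting≈684632.3 (right) → 1 crossing.
Only Outer has an odd count, so the point is inside Outer.

Outer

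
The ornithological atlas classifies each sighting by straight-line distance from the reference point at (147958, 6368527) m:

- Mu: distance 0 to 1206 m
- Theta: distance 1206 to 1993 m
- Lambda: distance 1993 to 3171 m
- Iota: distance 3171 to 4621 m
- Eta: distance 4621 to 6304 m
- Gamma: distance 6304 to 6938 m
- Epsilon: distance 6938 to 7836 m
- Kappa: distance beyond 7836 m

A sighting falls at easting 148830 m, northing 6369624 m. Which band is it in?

Theta

Distance = √((148830−147958)² + (6369624−6368527)²) = √(760384.000 + 1203409.000) = 1401.354 m.
1206 ≤ 1401.354 < 1993 → Theta.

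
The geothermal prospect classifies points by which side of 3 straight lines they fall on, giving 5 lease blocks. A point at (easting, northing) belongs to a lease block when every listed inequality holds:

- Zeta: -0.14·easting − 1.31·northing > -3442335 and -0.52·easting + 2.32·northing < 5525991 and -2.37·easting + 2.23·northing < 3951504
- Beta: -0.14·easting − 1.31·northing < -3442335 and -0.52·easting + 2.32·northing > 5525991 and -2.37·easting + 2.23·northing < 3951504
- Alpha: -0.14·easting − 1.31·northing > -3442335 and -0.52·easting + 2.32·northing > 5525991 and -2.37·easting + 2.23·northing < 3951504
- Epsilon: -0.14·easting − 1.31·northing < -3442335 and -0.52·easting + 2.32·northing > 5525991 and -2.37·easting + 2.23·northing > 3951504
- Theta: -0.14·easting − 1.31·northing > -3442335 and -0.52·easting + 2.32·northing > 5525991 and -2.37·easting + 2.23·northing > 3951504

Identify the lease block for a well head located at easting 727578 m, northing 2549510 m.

-0.14·727578 − 1.31·2549510 = -3441719.020, which is > -3442335
-0.52·727578 + 2.32·2549510 = 5536522.640, which is > 5525991
-2.37·727578 + 2.23·2549510 = 3961047.440, which is > 3951504
This sign pattern matches Theta.

Theta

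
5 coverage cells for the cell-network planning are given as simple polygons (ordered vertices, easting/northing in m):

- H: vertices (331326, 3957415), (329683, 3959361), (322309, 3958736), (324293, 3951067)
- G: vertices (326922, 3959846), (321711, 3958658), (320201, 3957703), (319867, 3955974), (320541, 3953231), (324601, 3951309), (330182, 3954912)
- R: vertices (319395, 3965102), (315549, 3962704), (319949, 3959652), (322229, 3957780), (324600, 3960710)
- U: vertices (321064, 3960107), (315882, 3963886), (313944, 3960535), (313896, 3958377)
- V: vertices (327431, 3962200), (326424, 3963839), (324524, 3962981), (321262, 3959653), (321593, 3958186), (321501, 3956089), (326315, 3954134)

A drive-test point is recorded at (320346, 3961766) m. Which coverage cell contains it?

R

Cast a ray rightward from (320346, 3961766). For each polygon, the edges (by vertex number in listed order) whose endpoints lie on opposite sides of northing = 3961766, where each meets that height, and whether that is right or left of the point:
H: no edge straddles that height → 0 crossings.
G: no edge straddles that height → 0 crossings.
R: 2–3 at easting≈316901.3 (left), 5–1 at easting≈323348.5 (right) → 1 crossing.
U: 1–2 at easting≈318789.1 (left), 2–3 at easting≈314655.9 (left) → 0 crossings.
V: 3–4 at easting≈323333.1 (right), 7–1 at easting≈327371.0 (right) → 2 crossings.
Only R has an odd count, so the point is inside R.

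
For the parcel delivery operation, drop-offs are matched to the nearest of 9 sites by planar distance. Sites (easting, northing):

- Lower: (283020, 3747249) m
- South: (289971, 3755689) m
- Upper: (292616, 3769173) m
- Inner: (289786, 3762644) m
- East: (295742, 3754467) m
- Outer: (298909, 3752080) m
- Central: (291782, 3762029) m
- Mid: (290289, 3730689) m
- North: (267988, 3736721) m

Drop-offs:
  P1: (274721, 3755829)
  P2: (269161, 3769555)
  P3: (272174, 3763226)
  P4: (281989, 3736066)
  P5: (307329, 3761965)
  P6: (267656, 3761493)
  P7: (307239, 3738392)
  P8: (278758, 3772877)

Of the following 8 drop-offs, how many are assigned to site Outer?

P1 → Lower
P2 → Inner
P3 → Inner
P4 → Mid
P5 → Outer
P6 → Lower
P7 → Outer
P8 → Upper
2 of the 8 go to Outer.

2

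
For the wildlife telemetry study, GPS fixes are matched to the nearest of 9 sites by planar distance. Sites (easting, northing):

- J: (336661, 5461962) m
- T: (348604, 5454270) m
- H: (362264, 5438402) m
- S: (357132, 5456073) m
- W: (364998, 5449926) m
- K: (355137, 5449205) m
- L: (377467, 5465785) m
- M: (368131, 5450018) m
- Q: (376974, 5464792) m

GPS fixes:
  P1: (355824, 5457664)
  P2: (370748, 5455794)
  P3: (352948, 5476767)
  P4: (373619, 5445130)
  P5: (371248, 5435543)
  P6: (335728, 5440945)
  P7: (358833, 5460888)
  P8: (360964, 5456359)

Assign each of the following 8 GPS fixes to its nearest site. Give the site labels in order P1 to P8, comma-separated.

P1 → S (d²=4242145.00)
P2 → M (d²=40210865.00)
P3 → S (d²=445747492.00)
P4 → M (d²=54010688.00)
P5 → H (d²=88886137.00)
P6 → T (d²=343347001.00)
P7 → S (d²=26077626.00)
P8 → S (d²=14766020.00)

S, M, S, M, H, T, S, S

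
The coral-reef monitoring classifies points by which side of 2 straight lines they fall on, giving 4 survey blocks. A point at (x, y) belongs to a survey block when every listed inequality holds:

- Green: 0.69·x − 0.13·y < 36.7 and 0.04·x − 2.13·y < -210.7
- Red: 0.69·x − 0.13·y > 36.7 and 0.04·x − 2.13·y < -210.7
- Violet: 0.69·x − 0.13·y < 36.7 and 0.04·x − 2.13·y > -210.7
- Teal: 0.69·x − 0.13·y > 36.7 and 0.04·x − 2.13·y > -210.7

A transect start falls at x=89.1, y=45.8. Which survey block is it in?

Teal

0.69·89.1 − 0.13·45.8 = 55.525, which is > 36.7
0.04·89.1 − 2.13·45.8 = -93.990, which is > -210.7
This sign pattern matches Teal.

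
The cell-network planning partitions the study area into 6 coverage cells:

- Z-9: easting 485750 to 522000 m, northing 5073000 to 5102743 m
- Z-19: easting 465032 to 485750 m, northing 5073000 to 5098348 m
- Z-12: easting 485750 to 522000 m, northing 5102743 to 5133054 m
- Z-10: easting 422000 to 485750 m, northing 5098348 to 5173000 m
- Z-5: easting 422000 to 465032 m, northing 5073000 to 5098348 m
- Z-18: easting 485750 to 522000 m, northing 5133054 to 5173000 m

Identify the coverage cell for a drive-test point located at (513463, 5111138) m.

The point has easting = 513463 and northing = 5111138.
Only Z-12 satisfies 485750 ≤ easting ≤ 522000 and 5102743 ≤ northing ≤ 5133054.

Z-12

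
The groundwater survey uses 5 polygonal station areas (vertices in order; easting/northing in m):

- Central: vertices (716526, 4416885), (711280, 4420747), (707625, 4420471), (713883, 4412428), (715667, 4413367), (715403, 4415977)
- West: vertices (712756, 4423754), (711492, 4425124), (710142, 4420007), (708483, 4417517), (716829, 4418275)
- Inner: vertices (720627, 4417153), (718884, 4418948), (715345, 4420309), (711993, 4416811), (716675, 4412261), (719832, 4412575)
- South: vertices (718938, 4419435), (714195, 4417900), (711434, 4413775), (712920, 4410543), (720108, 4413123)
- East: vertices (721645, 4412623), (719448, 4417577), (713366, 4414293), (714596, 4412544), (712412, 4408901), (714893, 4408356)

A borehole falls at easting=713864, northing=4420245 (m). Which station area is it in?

Cast a ray rightward from (713864, 4420245). For each polygon, the edges (by vertex number in listed order) whose endpoints lie on opposite sides of northing = 4420245, where each meets that height, and whether that is right or left of the point:
Central: 1–2 at easting≈711961.9 (left), 3–4 at easting≈707800.8 (left) → 0 crossings.
West: 2–3 at easting≈710204.8 (left), 5–1 at easting≈715364.5 (right) → 1 crossing.
Inner: 2–3 at easting≈715511.4 (right), 3–4 at easting≈715283.7 (right) → 2 crossings.
South: no edge straddles that height → 0 crossings.
East: no edge straddles that height → 0 crossings.
Only West has an odd count, so the point is inside West.

West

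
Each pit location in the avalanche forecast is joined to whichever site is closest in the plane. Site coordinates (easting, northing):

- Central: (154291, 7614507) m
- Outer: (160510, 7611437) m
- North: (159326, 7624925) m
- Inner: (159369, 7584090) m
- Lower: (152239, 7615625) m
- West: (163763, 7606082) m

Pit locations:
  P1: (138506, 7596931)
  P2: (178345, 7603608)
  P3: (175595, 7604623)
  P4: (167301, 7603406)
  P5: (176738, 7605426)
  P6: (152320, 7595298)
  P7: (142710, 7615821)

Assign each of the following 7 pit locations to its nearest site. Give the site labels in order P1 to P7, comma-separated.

P1 → Lower (d²=538060925.00)
P2 → West (d²=218755400.00)
P3 → West (d²=142124905.00)
P4 → West (d²=19678420.00)
P5 → West (d²=168780961.00)
P6 → Inner (d²=175307665.00)
P7 → Lower (d²=90840257.00)

Lower, West, West, West, West, Inner, Lower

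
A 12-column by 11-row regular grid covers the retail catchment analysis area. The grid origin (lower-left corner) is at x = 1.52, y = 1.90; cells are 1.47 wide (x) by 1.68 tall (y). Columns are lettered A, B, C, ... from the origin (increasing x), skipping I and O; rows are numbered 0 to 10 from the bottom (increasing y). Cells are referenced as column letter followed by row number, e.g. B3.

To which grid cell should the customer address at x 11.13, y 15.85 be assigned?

G8

Column index: ⌊(11.13 − 1.52) / 1.47⌋ = ⌊6.537⌋ = 6 → column G
Row offset from origin: ⌊(15.85 − 1.90) / 1.68⌋ = ⌊8.304⌋ = 8 → row 8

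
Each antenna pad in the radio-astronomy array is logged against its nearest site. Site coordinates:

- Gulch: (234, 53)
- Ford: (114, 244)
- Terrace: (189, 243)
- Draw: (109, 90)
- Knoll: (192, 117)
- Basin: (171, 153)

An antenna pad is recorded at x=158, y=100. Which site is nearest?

Squared distances to each site:
Gulch: 7985.000; Ford: 22672.000; Terrace: 21410.000; Draw: 2501.000; Knoll: 1445.000; Basin: 2978.000.
Minimum at Knoll.

Knoll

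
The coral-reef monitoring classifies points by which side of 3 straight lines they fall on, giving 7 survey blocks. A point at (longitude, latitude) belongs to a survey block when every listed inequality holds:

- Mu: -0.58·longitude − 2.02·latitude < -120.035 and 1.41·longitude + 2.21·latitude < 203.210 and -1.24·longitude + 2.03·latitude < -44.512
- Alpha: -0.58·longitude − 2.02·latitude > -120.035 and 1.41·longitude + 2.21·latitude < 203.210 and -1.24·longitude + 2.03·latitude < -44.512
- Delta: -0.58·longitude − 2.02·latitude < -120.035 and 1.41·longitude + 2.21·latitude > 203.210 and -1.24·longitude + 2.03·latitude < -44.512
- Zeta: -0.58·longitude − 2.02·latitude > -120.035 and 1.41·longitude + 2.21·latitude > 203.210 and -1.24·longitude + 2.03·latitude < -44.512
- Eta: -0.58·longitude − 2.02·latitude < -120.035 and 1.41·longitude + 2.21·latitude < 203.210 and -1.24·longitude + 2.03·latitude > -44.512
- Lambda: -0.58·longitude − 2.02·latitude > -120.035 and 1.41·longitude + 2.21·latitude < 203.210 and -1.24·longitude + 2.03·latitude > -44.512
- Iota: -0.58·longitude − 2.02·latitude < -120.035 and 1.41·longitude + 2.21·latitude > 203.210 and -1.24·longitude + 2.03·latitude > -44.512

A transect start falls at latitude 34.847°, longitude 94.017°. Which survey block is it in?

-0.58·94.017 − 2.02·34.847 = -124.921, which is < -120.035
1.41·94.017 + 2.21·34.847 = 209.576, which is > 203.210
-1.24·94.017 + 2.03·34.847 = -45.842, which is < -44.512
This sign pattern matches Delta.

Delta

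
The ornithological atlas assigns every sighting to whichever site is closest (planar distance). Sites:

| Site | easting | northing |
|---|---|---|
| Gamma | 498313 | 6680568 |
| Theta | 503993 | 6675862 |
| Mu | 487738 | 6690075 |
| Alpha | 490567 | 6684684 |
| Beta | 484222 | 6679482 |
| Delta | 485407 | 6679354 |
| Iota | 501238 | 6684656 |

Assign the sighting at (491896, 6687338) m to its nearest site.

Squared distances to each site:
Gamma: 87010789.000; Theta: 278035985.000; Mu: 24780133.000; Alpha: 8809957.000; Beta: 120607012.000; Delta: 105851377.000; Iota: 94466088.000.
Minimum at Alpha.

Alpha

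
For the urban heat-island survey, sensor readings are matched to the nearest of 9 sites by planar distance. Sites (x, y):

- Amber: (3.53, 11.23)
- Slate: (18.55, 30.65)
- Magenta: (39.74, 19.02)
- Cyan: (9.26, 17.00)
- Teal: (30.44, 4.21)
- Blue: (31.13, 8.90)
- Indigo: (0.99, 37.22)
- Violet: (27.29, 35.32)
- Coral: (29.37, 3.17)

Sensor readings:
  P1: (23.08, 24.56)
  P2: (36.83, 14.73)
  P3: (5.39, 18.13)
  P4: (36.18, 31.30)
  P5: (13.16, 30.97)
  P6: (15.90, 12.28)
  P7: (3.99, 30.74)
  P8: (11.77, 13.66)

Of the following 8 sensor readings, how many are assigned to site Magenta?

1

P1 → Slate
P2 → Magenta
P3 → Cyan
P4 → Violet
P5 → Slate
P6 → Cyan
P7 → Indigo
P8 → Cyan
1 of the 8 goes to Magenta.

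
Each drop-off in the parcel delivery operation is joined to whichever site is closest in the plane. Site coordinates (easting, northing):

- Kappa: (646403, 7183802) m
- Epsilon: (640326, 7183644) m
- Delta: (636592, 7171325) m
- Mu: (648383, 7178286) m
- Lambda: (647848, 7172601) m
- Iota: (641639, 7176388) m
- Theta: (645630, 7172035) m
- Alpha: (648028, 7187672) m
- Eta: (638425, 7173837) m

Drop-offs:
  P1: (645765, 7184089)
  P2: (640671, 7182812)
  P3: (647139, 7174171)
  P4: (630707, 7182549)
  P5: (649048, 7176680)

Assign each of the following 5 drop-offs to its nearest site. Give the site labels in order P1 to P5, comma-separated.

Kappa, Epsilon, Lambda, Epsilon, Mu

P1 → Kappa (d²=489413.00)
P2 → Epsilon (d²=811249.00)
P3 → Lambda (d²=2967581.00)
P4 → Epsilon (d²=93724186.00)
P5 → Mu (d²=3021461.00)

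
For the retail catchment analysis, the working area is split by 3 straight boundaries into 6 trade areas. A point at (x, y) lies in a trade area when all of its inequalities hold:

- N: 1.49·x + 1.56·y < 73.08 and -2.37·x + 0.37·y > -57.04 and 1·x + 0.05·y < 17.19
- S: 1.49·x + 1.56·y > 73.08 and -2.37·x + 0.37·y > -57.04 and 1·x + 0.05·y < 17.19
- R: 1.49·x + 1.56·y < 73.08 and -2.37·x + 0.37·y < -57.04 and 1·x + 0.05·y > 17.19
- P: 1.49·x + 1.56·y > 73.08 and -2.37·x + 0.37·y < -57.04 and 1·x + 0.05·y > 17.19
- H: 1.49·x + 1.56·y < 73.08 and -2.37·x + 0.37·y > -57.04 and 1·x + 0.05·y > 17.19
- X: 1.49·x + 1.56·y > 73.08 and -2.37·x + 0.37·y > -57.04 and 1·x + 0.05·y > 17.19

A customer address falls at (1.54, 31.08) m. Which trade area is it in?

1.49·1.54 + 1.56·31.08 = 50.779, which is < 73.08
-2.37·1.54 + 0.37·31.08 = 7.850, which is > -57.04
1·1.54 + 0.05·31.08 = 3.094, which is < 17.19
This sign pattern matches N.

N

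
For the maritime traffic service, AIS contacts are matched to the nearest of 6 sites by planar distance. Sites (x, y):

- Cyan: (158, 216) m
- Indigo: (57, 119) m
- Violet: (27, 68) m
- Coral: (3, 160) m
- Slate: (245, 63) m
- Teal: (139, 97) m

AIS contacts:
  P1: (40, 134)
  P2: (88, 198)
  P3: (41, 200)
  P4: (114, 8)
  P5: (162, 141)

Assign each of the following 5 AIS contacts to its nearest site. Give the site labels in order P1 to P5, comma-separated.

P1 → Indigo (d²=514.00)
P2 → Cyan (d²=5224.00)
P3 → Coral (d²=3044.00)
P4 → Teal (d²=8546.00)
P5 → Teal (d²=2465.00)

Indigo, Cyan, Coral, Teal, Teal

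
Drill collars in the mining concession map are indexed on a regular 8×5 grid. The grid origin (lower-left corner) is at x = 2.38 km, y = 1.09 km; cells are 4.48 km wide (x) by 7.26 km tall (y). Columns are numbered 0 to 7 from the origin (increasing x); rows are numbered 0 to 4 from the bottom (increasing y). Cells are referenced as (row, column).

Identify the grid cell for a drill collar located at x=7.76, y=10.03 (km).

(1, 1)

Column index: ⌊(7.76 − 2.38) / 4.48⌋ = ⌊1.201⌋ = 1
Row offset from origin: ⌊(10.03 − 1.09) / 7.26⌋ = ⌊1.231⌋ = 1 → row 1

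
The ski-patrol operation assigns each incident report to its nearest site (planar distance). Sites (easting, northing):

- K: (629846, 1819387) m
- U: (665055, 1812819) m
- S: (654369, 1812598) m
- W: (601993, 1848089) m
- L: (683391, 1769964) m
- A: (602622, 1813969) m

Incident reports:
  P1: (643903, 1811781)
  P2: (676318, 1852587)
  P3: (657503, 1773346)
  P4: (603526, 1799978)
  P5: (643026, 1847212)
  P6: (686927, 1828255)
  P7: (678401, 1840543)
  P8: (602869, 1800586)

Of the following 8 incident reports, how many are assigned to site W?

P1 → S
P2 → U
P3 → L
P4 → A
P5 → K
P6 → U
P7 → U
P8 → A
0 of the 8 go to W.

0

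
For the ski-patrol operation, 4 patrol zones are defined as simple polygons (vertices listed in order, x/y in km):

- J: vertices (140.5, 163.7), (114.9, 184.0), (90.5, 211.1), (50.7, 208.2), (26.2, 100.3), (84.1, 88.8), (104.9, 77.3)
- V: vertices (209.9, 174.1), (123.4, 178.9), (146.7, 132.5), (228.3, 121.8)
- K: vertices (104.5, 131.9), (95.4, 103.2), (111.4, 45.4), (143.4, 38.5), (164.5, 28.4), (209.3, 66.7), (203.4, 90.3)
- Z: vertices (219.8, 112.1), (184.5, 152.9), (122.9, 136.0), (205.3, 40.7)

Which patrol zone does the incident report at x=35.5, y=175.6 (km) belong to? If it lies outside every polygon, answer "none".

none

Cast a ray rightward from (35.5, 175.6). For each polygon, the edges (by vertex number in listed order) whose endpoints lie on opposite sides of y = 175.6, where each meets that height, and whether that is right or left of the point:
J: 1–2 at x≈125.49 (right), 4–5 at x≈43.30 (right) → 2 crossings.
V: 1–2 at x≈182.87 (right), 2–3 at x≈125.06 (right) → 2 crossings.
K: no edge straddles that height → 0 crossings.
Z: no edge straddles that height → 0 crossings.
All counts are even, so the point lies outside every listed polygon.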